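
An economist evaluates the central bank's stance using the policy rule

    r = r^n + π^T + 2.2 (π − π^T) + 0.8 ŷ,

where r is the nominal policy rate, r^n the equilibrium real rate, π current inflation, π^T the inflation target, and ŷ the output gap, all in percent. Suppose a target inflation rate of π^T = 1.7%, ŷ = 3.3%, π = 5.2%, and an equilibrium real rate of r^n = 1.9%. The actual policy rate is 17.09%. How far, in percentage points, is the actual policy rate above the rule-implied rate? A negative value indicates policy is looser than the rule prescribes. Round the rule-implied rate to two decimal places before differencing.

r = 1.9 + 1.7 + 2.2 × (5.2 − 1.7) + 0.8 × 3.3
   = 1.9 + 1.7 + 7.7 + 2.64 = 13.94
Deviation = 17.09 − 13.94 = 3.15 pp.

3.15 pp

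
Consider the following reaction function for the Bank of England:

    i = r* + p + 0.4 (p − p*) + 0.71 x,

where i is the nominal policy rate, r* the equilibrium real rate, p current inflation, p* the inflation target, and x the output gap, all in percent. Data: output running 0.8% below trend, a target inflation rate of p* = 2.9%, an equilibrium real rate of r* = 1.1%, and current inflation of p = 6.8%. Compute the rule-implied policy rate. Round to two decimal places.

Output 0.8% below potential → x = -0.8.
i = 1.1 + 6.8 + 0.4 × (6.8 − 2.9) + 0.71 × (-0.8)
   = 1.1 + 6.8 + 1.56 − 0.568 = 8.89

8.89%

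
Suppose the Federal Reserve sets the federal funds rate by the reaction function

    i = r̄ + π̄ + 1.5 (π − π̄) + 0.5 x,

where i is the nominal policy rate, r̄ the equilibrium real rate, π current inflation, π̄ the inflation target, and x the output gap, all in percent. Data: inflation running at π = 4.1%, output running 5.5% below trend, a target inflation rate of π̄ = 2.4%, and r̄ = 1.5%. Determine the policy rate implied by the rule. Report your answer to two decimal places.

3.70%

Output 5.5% below potential → x = -5.5.
i = 1.5 + 2.4 + 1.5 × (4.1 − 2.4) + 0.5 × (-5.5)
   = 1.5 + 2.4 + 2.55 − 2.75 = 3.70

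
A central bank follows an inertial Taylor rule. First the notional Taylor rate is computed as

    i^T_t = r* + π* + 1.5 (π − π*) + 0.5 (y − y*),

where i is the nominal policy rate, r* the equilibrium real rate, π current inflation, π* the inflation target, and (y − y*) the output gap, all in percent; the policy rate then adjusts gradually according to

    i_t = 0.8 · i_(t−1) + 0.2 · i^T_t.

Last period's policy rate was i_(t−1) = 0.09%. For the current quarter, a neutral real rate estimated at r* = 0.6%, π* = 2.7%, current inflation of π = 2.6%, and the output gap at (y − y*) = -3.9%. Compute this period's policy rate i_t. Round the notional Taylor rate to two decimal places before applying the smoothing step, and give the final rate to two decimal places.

i^T_t = 0.6 + 2.7 + 1.5 × (2.6 − 2.7) + 0.5 × (-3.9)
   = 0.6 + 2.7 − 0.15 − 1.95 = 1.20
i_t = 0.8 × 0.09 + 0.2 × 1.20 = 0.072 + 0.24 = 0.31

0.31%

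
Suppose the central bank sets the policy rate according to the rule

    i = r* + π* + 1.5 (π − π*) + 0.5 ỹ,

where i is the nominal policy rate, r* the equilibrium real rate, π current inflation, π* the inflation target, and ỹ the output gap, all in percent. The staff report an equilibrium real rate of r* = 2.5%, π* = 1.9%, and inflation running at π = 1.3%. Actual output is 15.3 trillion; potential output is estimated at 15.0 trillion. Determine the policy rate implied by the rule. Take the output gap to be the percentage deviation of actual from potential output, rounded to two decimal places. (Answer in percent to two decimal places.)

4.50%

Output gap = 100 × (15.3 − 15.0) / 15.0 = 2.00%.
i = 2.50 + 1.90 + 1.5 × (1.30 − 1.90) + 0.5 × 2.00
   = 2.50 + 1.9 − 0.9 + 1 = 4.50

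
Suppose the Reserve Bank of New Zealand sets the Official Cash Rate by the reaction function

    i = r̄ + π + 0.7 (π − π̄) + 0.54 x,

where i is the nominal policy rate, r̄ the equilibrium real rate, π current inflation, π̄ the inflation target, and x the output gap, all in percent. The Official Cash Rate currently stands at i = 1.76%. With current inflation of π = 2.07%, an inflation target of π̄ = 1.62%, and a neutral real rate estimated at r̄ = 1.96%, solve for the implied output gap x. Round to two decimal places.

0.54 x = 1.76 − 1.96 − 2.07 − 0.7 × (2.07 − 1.62) = -2.585
x = -2.585 / 0.54 = -4.79

-4.79%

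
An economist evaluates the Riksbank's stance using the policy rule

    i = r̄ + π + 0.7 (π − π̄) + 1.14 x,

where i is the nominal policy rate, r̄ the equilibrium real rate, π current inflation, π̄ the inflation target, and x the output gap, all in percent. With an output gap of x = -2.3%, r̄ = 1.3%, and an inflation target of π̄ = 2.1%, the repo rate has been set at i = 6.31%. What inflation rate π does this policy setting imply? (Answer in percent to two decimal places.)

5.35%

Collecting π: i = r̄ + (1 + 0.7) π − 0.7 π̄ + 1.14 x
1.7 π = 6.31 − 1.3 + 0.7 × 2.1 − 1.14 × (-2.3) = 9.102
π = 9.102 / 1.7 = 5.35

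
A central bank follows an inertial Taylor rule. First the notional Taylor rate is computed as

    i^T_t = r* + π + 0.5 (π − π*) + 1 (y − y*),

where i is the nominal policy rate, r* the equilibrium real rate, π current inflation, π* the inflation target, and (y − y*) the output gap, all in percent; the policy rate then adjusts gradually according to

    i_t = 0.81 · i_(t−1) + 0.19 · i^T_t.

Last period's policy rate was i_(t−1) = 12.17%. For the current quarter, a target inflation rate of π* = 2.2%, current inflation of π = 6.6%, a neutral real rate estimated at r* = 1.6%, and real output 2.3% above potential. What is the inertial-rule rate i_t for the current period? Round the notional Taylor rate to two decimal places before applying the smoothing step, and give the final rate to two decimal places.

Output 2.3% above potential → (y − y*) = 2.3.
i^T_t = 1.6 + 6.6 + 0.5 × (6.6 − 2.2) + 1 × 2.3
   = 1.6 + 6.6 + 2.2 + 2.3 = 12.70
i_t = 0.81 × 12.17 + 0.19 × 12.70 = 9.8577 + 2.413 = 12.27

12.27%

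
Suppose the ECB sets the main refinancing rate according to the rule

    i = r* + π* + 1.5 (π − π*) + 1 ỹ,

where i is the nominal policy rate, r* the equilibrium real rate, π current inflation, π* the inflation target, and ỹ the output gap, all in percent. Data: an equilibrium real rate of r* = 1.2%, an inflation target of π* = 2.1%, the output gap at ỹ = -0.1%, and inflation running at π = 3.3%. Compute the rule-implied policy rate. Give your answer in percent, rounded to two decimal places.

5.00%

i = 1.2 + 2.1 + 1.5 × (3.3 − 2.1) + 1 × (-0.1)
   = 1.2 + 2.1 + 1.8 − 0.1 = 5.00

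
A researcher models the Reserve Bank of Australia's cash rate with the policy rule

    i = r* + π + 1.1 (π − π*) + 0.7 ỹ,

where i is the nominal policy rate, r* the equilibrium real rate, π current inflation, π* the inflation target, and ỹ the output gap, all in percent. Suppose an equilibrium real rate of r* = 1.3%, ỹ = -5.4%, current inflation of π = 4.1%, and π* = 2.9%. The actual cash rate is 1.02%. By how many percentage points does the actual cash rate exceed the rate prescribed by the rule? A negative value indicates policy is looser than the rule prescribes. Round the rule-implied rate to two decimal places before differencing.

i = 1.3 + 4.1 + 1.1 × (4.1 − 2.9) + 0.7 × (-5.4)
   = 1.3 + 4.1 + 1.32 − 3.78 = 2.94
Deviation = 1.02 − 2.94 = -1.92 pp.

-1.92 pp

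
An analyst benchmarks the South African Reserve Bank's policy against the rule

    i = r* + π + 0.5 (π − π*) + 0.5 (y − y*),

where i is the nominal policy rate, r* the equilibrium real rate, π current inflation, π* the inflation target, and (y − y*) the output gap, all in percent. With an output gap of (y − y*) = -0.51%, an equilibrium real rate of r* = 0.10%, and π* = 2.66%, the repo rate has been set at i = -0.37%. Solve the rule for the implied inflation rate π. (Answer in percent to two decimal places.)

Collecting π: i = r* + (1 + 0.5) π − 0.5 π* + 0.5 (y − y*)
1.5 π = -0.37 − 0.10 + 0.5 × 2.66 − 0.5 × (-0.51) = 1.115
π = 1.115 / 1.5 = 0.74

0.74%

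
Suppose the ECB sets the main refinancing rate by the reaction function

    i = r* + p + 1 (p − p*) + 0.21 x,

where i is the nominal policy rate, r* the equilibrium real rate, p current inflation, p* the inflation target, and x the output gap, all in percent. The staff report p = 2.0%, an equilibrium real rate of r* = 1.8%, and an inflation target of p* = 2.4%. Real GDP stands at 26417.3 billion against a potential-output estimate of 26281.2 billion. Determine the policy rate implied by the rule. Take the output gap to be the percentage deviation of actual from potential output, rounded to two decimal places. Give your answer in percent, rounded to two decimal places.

3.51%

Output gap = 100 × (26417.3 − 26281.2) / 26281.2 = 0.52%.
i = 1.80 + 2.00 + 1 × (2.00 − 2.40) + 0.21 × 0.52
   = 1.80 + 2 − 0.4 + 0.1092 = 3.51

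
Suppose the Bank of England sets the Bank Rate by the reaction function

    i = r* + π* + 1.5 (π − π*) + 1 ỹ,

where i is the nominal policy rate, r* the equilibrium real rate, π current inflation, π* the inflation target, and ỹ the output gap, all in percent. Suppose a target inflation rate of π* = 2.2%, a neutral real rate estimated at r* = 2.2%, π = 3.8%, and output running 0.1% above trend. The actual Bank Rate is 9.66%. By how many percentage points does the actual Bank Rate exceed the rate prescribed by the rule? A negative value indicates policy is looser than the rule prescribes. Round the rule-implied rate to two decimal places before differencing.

2.76 pp

Output 0.1% above potential → ỹ = 0.1.
i = 2.2 + 2.2 + 1.5 × (3.8 − 2.2) + 1 × 0.1
   = 2.2 + 2.2 + 2.4 + 0.1 = 6.90
Deviation = 9.66 − 6.90 = 2.76 pp.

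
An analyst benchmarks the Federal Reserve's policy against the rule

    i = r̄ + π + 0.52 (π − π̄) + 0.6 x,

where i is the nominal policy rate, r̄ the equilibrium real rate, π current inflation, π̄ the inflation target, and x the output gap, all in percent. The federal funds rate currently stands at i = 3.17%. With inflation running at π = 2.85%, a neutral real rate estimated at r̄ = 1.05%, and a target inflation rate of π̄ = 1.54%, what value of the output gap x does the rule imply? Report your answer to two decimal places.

0.6 x = 3.17 − 1.05 − 2.85 − 0.52 × (2.85 − 1.54) = -1.4112
x = -1.4112 / 0.6 = -2.35

-2.35%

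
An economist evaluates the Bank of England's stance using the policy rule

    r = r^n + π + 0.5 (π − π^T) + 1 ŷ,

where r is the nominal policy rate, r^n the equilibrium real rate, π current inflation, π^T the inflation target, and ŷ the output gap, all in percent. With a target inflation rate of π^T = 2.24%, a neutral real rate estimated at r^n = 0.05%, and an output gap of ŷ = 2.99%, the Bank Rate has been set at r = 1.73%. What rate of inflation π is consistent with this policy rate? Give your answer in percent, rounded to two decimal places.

-0.13%

Collecting π: r = r^n + (1 + 0.5) π − 0.5 π^T + 1 ŷ
1.5 π = 1.73 − 0.05 + 0.5 × 2.24 − 1 × 2.99 = -0.19
π = -0.19 / 1.5 = -0.13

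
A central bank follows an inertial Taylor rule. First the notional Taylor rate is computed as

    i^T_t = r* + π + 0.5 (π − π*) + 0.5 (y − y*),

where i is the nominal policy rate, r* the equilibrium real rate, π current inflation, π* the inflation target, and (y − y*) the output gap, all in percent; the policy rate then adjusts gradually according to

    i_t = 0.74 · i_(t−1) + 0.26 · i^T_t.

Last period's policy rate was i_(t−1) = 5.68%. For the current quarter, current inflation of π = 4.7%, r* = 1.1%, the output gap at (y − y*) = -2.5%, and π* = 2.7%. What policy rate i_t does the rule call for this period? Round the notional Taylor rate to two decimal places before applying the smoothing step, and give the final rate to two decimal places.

i^T_t = 1.1 + 4.7 + 0.5 × (4.7 − 2.7) + 0.5 × (-2.5)
   = 1.1 + 4.7 + 1 − 1.25 = 5.55
i_t = 0.74 × 5.68 + 0.26 × 5.55 = 4.2032 + 1.443 = 5.65

5.65%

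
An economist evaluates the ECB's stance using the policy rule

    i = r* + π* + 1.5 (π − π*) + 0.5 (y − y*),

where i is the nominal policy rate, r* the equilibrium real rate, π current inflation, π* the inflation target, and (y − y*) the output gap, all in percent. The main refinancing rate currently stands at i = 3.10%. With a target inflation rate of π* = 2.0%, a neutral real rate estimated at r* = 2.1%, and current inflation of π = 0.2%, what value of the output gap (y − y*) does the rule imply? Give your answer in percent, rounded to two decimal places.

3.40%

0.5 (y − y*) = 3.10 − 2.1 − 2.0 − 1.5 × (0.2 − 2.0) = 1.7
(y − y*) = 1.7 / 0.5 = 3.40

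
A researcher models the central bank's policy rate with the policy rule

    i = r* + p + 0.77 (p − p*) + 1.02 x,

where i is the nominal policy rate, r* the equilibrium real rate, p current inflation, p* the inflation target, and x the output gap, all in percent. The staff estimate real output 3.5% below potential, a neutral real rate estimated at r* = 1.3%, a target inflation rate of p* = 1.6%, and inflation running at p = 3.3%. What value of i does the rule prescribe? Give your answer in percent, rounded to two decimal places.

Output 3.5% below potential → x = -3.5.
i = 1.3 + 3.3 + 0.77 × (3.3 − 1.6) + 1.02 × (-3.5)
   = 1.3 + 3.3 + 1.309 − 3.57 = 2.34

2.34%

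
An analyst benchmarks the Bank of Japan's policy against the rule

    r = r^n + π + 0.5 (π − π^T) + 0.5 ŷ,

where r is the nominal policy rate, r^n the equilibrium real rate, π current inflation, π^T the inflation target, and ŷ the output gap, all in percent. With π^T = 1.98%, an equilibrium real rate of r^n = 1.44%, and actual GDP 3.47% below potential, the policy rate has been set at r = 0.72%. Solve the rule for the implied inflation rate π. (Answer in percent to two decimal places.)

1.34%

Output 3.47% below potential → ŷ = -3.47.
Collecting π: r = r^n + (1 + 0.5) π − 0.5 π^T + 0.5 ŷ
1.5 π = 0.72 − 1.44 + 0.5 × 1.98 − 0.5 × (-3.47) = 2.005
π = 2.005 / 1.5 = 1.34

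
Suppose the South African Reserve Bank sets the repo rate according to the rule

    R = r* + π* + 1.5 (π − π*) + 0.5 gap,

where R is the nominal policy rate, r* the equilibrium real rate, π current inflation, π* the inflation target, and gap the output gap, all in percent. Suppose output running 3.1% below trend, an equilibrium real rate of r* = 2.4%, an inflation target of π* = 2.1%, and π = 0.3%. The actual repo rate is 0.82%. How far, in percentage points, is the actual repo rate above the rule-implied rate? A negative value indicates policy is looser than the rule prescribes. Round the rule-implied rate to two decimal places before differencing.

Output 3.1% below potential → gap = -3.1.
R = 2.4 + 2.1 + 1.5 × (0.3 − 2.1) + 0.5 × (-3.1)
   = 2.4 + 2.1 − 2.7 − 1.55 = 0.25
Deviation = 0.82 − 0.25 = 0.57 pp.

0.57 pp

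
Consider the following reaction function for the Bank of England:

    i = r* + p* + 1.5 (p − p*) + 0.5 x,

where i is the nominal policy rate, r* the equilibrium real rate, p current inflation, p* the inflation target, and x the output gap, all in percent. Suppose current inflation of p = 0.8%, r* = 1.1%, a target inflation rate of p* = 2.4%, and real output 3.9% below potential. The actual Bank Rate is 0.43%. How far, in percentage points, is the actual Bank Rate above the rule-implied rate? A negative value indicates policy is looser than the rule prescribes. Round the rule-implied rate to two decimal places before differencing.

1.28 pp

Output 3.9% below potential → x = -3.9.
i = 1.1 + 2.4 + 1.5 × (0.8 − 2.4) + 0.5 × (-3.9)
   = 1.1 + 2.4 − 2.4 − 1.95 = -0.85
Deviation = 0.43 − (-0.85) = 1.28 pp.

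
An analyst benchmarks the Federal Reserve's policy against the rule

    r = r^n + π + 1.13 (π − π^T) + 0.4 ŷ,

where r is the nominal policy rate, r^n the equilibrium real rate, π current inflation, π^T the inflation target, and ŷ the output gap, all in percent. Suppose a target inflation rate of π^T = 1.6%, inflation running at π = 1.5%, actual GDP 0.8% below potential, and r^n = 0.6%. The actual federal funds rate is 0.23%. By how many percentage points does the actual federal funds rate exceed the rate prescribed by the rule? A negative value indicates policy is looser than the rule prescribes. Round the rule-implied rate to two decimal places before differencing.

Output 0.8% below potential → ŷ = -0.8.
r = 0.6 + 1.5 + 1.13 × (1.5 − 1.6) + 0.4 × (-0.8)
   = 0.6 + 1.5 − 0.113 − 0.32 = 1.67
Deviation = 0.23 − 1.67 = -1.44 pp.

-1.44 pp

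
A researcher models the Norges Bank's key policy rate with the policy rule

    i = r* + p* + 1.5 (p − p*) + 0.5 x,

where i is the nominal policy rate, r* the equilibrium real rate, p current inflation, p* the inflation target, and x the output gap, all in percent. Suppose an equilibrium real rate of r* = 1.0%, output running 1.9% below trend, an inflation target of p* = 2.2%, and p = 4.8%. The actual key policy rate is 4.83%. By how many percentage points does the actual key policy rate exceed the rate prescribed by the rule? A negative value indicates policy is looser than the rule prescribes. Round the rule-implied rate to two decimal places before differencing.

Output 1.9% below potential → x = -1.9.
i = 1.0 + 2.2 + 1.5 × (4.8 − 2.2) + 0.5 × (-1.9)
   = 1.0 + 2.2 + 3.9 − 0.95 = 6.15
Deviation = 4.83 − 6.15 = -1.32 pp.

-1.32 pp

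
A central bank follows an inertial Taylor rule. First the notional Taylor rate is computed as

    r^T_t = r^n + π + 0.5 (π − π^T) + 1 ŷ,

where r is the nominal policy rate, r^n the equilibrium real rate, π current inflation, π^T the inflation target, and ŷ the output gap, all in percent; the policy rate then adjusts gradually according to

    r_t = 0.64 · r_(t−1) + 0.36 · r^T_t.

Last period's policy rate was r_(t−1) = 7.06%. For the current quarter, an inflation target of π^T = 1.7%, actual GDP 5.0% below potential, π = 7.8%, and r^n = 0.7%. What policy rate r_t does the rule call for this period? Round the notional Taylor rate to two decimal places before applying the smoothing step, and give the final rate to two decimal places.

Output 5.0% below potential → ŷ = -5.0.
r^T_t = 0.7 + 7.8 + 0.5 × (7.8 − 1.7) + 1 × (-5.0)
   = 0.7 + 7.8 + 3.05 − 5 = 6.55
r_t = 0.64 × 7.06 + 0.36 × 6.55 = 4.5184 + 2.358 = 6.88

6.88%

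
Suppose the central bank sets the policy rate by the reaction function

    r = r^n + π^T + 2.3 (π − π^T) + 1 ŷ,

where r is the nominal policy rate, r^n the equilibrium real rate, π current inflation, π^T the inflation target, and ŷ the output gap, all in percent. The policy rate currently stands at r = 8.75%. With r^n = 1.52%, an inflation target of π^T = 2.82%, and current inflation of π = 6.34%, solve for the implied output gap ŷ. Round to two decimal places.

1 ŷ = 8.75 − 1.52 − 2.82 − 2.3 × (6.34 − 2.82) = -3.686
ŷ = -3.686 / 1 = -3.69

-3.69%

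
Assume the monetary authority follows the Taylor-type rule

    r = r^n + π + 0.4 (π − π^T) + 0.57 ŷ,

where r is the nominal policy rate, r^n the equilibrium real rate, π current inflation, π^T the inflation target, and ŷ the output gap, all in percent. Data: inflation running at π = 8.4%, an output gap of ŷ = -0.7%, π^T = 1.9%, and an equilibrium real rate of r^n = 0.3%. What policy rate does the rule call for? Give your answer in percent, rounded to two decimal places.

10.90%

r = 0.3 + 8.4 + 0.4 × (8.4 − 1.9) + 0.57 × (-0.7)
   = 0.3 + 8.4 + 2.6 − 0.399 = 10.90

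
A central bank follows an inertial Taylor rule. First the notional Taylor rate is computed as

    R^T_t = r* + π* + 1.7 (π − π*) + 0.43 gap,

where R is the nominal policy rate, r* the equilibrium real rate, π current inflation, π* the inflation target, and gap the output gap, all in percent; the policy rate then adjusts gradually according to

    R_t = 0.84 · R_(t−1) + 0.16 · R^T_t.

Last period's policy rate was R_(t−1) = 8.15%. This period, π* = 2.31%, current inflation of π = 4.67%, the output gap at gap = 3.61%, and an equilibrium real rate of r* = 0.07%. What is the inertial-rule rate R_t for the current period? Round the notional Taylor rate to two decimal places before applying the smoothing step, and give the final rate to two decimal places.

8.12%

R^T_t = 0.07 + 2.31 + 1.7 × (4.67 − 2.31) + 0.43 × 3.61
   = 0.07 + 2.31 + 4.012 + 1.5523 = 7.94
R_t = 0.84 × 8.15 + 0.16 × 7.94 = 6.846 + 1.2704 = 8.12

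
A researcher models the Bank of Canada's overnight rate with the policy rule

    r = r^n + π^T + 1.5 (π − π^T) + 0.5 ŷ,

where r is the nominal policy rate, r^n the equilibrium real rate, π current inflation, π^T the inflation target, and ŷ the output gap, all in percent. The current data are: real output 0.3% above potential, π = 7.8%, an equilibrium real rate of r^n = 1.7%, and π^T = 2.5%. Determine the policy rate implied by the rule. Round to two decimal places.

Output 0.3% above potential → ŷ = 0.3.
r = 1.7 + 2.5 + 1.5 × (7.8 − 2.5) + 0.5 × 0.3
   = 1.7 + 2.5 + 7.95 + 0.15 = 12.30

12.30%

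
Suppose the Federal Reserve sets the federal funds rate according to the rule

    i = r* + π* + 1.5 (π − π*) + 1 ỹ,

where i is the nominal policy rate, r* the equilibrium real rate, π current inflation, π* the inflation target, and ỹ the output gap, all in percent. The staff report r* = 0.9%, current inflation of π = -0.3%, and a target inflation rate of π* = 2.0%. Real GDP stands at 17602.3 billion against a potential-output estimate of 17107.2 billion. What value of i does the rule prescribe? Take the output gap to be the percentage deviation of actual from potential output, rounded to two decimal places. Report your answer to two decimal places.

Output gap = 100 × (17602.3 − 17107.2) / 17107.2 = 2.89%.
i = 0.90 + 2.00 + 1.5 × (-0.30 − 2.00) + 1 × 2.89
   = 0.90 + 2 − 3.45 + 2.89 = 2.34

2.34%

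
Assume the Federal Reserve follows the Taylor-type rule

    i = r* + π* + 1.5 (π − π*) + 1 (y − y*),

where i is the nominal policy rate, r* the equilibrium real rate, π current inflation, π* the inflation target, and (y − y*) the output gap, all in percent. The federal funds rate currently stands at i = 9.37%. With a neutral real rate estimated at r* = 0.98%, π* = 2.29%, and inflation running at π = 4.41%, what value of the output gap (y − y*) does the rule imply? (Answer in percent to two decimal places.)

2.92%

1 (y − y*) = 9.37 − 0.98 − 2.29 − 1.5 × (4.41 − 2.29) = 2.92
(y − y*) = 2.92 / 1 = 2.92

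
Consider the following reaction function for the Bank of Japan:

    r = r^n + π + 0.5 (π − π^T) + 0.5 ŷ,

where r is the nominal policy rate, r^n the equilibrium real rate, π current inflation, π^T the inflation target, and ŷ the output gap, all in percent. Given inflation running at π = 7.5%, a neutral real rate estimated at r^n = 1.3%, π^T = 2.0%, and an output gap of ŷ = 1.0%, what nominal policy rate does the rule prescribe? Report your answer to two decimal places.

12.05%

r = 1.3 + 7.5 + 0.5 × (7.5 − 2.0) + 0.5 × 1.0
   = 1.3 + 7.5 + 2.75 + 0.5 = 12.05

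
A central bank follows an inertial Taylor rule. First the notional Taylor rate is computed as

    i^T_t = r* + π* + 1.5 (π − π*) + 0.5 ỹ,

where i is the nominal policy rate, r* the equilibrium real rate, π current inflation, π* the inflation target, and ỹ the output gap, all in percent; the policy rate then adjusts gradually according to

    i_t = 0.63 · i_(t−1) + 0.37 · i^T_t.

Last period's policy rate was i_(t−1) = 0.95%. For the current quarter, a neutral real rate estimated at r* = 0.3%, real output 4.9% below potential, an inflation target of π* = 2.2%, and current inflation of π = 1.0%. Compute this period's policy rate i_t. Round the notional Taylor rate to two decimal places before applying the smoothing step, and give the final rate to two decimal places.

-0.05%

Output 4.9% below potential → ỹ = -4.9.
i^T_t = 0.3 + 2.2 + 1.5 × (1.0 − 2.2) + 0.5 × (-4.9)
   = 0.3 + 2.2 − 1.8 − 2.45 = -1.75
i_t = 0.63 × 0.95 + 0.37 × (-1.75) = 0.5985 − 0.6475 = -0.05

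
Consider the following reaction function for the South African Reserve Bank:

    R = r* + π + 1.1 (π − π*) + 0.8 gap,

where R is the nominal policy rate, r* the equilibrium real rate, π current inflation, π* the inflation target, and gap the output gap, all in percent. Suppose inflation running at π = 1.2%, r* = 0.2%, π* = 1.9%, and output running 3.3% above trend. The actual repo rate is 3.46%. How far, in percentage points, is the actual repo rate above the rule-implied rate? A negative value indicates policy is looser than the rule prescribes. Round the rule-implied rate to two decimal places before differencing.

Output 3.3% above potential → gap = 3.3.
R = 0.2 + 1.2 + 1.1 × (1.2 − 1.9) + 0.8 × 3.3
   = 0.2 + 1.2 − 0.77 + 2.64 = 3.27
Deviation = 3.46 − 3.27 = 0.19 pp.

0.19 pp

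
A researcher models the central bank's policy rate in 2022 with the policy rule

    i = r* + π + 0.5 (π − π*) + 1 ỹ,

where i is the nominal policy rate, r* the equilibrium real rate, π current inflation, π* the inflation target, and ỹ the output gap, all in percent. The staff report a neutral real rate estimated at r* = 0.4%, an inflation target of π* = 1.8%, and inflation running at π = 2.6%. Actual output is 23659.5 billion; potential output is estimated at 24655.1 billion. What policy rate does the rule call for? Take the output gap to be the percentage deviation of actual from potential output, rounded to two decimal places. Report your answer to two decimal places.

Output gap = 100 × (23659.5 − 24655.1) / 24655.1 = -4.04%.
i = 0.40 + 2.60 + 0.5 × (2.60 − 1.80) + 1 × (-4.04)
   = 0.40 + 2.6 + 0.4 − 4.04 = -0.64

-0.64%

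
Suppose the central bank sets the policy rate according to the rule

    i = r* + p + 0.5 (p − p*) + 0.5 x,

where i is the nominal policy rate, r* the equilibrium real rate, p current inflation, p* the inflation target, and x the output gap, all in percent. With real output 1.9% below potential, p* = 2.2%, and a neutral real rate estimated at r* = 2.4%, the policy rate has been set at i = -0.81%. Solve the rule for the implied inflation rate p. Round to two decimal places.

Output 1.9% below potential → x = -1.9.
Collecting p: i = r* + (1 + 0.5) p − 0.5 p* + 0.5 x
1.5 p = -0.81 − 2.4 + 0.5 × 2.2 − 0.5 × (-1.9) = -1.16
p = -1.16 / 1.5 = -0.77

-0.77%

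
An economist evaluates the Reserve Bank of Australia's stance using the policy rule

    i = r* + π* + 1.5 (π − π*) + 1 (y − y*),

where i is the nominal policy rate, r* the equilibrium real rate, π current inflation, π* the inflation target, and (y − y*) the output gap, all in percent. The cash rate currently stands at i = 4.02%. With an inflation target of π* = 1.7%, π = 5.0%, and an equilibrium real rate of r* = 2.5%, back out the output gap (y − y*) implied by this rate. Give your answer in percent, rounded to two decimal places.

1 (y − y*) = 4.02 − 2.5 − 1.7 − 1.5 × (5.0 − 1.7) = -5.13
(y − y*) = -5.13 / 1 = -5.13

-5.13%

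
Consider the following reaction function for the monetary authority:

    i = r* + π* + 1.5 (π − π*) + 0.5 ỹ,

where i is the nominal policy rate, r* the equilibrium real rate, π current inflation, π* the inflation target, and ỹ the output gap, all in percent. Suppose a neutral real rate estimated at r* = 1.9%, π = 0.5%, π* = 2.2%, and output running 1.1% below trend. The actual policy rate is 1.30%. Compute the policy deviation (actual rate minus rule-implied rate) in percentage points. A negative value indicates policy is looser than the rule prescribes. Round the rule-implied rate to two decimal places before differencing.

Output 1.1% below potential → ỹ = -1.1.
i = 1.9 + 2.2 + 1.5 × (0.5 − 2.2) + 0.5 × (-1.1)
   = 1.9 + 2.2 − 2.55 − 0.55 = 1.00
Deviation = 1.30 − 1.00 = 0.30 pp.

0.30 pp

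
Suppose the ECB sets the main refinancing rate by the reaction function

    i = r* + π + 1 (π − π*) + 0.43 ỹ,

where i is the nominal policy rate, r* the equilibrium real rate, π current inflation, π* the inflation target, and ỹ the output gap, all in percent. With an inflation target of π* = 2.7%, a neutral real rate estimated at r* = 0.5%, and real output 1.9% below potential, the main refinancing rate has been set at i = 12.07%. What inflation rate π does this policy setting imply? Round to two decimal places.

Output 1.9% below potential → ỹ = -1.9.
Collecting π: i = r* + (1 + 1) π − 1 π* + 0.43 ỹ
2 π = 12.07 − 0.5 + 1 × 2.7 − 0.43 × (-1.9) = 15.087
π = 15.087 / 2 = 7.54

7.54%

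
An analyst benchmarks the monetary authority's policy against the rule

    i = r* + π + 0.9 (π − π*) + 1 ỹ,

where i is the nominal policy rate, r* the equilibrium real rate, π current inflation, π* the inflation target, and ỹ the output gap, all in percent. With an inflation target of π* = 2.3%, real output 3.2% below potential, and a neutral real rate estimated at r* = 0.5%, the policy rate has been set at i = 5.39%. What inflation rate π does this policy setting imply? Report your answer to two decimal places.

Output 3.2% below potential → ỹ = -3.2.
Collecting π: i = r* + (1 + 0.9) π − 0.9 π* + 1 ỹ
1.9 π = 5.39 − 0.5 + 0.9 × 2.3 − 1 × (-3.2) = 10.16
π = 10.16 / 1.9 = 5.35

5.35%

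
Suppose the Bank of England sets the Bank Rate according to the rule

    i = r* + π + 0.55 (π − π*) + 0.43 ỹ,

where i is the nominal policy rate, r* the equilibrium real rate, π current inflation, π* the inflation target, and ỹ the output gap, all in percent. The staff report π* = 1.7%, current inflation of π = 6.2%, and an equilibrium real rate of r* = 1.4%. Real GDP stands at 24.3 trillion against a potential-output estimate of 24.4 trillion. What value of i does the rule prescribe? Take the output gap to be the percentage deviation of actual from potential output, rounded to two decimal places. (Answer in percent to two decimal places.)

9.90%

Output gap = 100 × (24.3 − 24.4) / 24.4 = -0.41%.
i = 1.40 + 6.20 + 0.55 × (6.20 − 1.70) + 0.43 × (-0.41)
   = 1.40 + 6.2 + 2.475 − 0.1763 = 9.90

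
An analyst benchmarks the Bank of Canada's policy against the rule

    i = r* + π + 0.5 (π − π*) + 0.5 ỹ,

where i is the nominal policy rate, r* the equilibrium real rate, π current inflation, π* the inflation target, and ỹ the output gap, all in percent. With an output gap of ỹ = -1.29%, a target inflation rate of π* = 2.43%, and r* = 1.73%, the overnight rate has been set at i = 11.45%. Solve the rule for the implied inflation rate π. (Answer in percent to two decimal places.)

Collecting π: i = r* + (1 + 0.5) π − 0.5 π* + 0.5 ỹ
1.5 π = 11.45 − 1.73 + 0.5 × 2.43 − 0.5 × (-1.29) = 11.58
π = 11.58 / 1.5 = 7.72

7.72%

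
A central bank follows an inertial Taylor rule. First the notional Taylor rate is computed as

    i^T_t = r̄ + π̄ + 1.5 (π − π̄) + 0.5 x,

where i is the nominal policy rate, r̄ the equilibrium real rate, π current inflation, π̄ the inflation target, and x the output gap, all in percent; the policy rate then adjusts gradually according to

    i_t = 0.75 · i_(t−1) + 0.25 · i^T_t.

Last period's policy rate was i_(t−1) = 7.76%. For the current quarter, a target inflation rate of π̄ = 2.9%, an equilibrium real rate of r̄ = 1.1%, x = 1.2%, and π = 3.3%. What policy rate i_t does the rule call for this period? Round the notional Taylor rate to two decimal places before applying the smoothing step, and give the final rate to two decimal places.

i^T_t = 1.1 + 2.9 + 1.5 × (3.3 − 2.9) + 0.5 × 1.2
   = 1.1 + 2.9 + 0.6 + 0.6 = 5.20
i_t = 0.75 × 7.76 + 0.25 × 5.20 = 5.82 + 1.3 = 7.12

7.12%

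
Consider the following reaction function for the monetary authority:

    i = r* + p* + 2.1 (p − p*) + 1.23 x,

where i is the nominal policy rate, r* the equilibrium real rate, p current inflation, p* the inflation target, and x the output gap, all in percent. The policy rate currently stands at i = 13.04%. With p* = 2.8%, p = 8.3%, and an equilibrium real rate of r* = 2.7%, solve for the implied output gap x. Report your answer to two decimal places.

1.23 x = 13.04 − 2.7 − 2.8 − 2.1 × (8.3 − 2.8) = -4.01
x = -4.01 / 1.23 = -3.26

-3.26%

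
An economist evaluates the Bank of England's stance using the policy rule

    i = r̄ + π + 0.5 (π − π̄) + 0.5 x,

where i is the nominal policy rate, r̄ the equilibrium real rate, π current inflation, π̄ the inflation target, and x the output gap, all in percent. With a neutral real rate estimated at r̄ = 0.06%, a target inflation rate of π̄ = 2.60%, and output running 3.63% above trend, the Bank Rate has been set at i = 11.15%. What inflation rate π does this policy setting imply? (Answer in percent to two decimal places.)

Output 3.63% above potential → x = 3.63.
Collecting π: i = r̄ + (1 + 0.5) π − 0.5 π̄ + 0.5 x
1.5 π = 11.15 − 0.06 + 0.5 × 2.60 − 0.5 × 3.63 = 10.575
π = 10.575 / 1.5 = 7.05

7.05%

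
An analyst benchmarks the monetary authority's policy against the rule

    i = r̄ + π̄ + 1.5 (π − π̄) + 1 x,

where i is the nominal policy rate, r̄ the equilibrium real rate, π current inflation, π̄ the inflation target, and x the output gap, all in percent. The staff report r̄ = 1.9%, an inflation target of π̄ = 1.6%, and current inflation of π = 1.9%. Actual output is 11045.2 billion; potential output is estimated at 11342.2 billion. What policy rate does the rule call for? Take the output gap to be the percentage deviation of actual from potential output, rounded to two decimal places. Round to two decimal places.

Output gap = 100 × (11045.2 − 11342.2) / 11342.2 = -2.62%.
i = 1.90 + 1.60 + 1.5 × (1.90 − 1.60) + 1 × (-2.62)
   = 1.90 + 1.6 + 0.45 − 2.62 = 1.33

1.33%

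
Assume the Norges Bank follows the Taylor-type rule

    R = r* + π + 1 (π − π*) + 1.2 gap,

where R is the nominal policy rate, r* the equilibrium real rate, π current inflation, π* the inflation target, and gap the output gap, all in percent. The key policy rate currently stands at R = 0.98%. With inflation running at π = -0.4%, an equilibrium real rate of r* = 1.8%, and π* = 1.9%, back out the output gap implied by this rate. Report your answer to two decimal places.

1.57%

1.2 gap = 0.98 − 1.8 − (-0.4) − 1 × ((-0.4) − 1.9) = 1.88
gap = 1.88 / 1.2 = 1.57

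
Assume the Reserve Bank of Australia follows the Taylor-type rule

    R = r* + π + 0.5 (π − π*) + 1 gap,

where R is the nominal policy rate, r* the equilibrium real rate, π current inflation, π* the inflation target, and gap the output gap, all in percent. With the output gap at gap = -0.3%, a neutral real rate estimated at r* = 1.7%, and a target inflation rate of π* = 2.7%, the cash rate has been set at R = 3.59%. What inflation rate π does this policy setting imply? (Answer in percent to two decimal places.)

2.36%

Collecting π: R = r* + (1 + 0.5) π − 0.5 π* + 1 gap
1.5 π = 3.59 − 1.7 + 0.5 × 2.7 − 1 × (-0.3) = 3.54
π = 3.54 / 1.5 = 2.36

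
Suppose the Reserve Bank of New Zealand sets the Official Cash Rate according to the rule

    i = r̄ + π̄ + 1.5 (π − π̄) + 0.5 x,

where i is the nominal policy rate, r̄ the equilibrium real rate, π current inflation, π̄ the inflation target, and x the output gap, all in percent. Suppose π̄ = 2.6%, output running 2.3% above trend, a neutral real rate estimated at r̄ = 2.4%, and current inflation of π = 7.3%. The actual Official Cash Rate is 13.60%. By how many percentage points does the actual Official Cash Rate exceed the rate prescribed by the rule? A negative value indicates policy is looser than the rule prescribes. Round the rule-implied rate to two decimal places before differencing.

Output 2.3% above potential → x = 2.3.
i = 2.4 + 2.6 + 1.5 × (7.3 − 2.6) + 0.5 × 2.3
   = 2.4 + 2.6 + 7.05 + 1.15 = 13.20
Deviation = 13.60 − 13.20 = 0.40 pp.

0.40 pp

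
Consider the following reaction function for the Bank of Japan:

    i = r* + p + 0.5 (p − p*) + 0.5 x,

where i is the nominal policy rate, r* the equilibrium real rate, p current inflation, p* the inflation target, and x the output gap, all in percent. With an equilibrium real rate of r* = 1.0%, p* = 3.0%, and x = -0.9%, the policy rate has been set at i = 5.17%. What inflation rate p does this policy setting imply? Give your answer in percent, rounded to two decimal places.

Collecting p: i = r* + (1 + 0.5) p − 0.5 p* + 0.5 x
1.5 p = 5.17 − 1.0 + 0.5 × 3.0 − 0.5 × (-0.9) = 6.12
p = 6.12 / 1.5 = 4.08

4.08%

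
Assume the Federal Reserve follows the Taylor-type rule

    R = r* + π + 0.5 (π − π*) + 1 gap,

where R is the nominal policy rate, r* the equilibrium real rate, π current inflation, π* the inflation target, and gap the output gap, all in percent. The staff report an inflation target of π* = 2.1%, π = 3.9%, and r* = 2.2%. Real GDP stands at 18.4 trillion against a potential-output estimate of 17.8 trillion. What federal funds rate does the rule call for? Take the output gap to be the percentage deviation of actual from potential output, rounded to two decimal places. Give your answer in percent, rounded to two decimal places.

10.37%

Output gap = 100 × (18.4 − 17.8) / 17.8 = 3.37%.
R = 2.20 + 3.90 + 0.5 × (3.90 − 2.10) + 1 × 3.37
   = 2.20 + 3.9 + 0.9 + 3.37 = 10.37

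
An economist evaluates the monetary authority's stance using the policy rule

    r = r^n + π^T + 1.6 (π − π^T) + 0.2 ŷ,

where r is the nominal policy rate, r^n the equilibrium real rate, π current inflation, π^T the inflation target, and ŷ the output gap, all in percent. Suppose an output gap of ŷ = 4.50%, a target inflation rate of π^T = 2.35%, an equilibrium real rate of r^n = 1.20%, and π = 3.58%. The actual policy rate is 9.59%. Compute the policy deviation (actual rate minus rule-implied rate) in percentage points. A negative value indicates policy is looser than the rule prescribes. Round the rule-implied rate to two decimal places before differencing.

3.17 pp

r = 1.20 + 2.35 + 1.6 × (3.58 − 2.35) + 0.2 × 4.50
   = 1.20 + 2.35 + 1.968 + 0.9 = 6.42
Deviation = 9.59 − 6.42 = 3.17 pp.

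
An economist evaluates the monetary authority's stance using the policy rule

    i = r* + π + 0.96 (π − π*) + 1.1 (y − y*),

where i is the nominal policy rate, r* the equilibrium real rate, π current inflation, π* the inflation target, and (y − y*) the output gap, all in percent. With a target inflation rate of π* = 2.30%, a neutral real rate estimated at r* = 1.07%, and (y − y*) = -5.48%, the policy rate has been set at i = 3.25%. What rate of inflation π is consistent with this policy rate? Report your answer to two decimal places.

Collecting π: i = r* + (1 + 0.96) π − 0.96 π* + 1.1 (y − y*)
1.96 π = 3.25 − 1.07 + 0.96 × 2.30 − 1.1 × (-5.48) = 10.416
π = 10.416 / 1.96 = 5.31

5.31%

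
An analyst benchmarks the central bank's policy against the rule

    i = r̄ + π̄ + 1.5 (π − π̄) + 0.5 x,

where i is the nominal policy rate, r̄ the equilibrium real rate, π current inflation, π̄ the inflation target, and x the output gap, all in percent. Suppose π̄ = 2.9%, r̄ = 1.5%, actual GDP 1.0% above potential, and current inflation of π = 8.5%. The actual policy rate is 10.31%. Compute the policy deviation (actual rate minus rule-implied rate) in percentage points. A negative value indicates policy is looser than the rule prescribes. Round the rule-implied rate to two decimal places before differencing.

Output 1.0% above potential → x = 1.0.
i = 1.5 + 2.9 + 1.5 × (8.5 − 2.9) + 0.5 × 1.0
   = 1.5 + 2.9 + 8.4 + 0.5 = 13.30
Deviation = 10.31 − 13.30 = -2.99 pp.

-2.99 pp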